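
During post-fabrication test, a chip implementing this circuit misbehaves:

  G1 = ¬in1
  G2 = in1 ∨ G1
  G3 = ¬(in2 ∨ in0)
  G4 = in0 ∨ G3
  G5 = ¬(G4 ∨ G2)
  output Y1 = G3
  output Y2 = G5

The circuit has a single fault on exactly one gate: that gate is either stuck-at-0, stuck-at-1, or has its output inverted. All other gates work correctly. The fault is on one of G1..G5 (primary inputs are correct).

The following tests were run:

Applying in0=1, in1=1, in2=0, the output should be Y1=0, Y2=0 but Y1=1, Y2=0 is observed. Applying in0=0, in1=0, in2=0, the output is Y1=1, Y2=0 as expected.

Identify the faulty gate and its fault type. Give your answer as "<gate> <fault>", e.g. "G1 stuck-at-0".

G3 stuck-at-1

Fault-free values for test 1 (in0=1, in1=1, in2=0): G1=0, G2=1, G3=0, G4=1, G5=0, giving Y1=0, Y2=0. Observed Y1=1, Y2=0.
Test 1: faults giving observed Y1=1, Y2=0 are {G3 stuck-at-1, G3 inverted output}.
Test 2 (in0=0, in1=0, in2=0): fault-free G1=1, G2=1, G3=1, G4=1, G5=0 → Y1=1, Y2=0; observed Y1=1, Y2=0. Eliminates G3 inverted output.
Only G3 stuck-at-1 is consistent with every test.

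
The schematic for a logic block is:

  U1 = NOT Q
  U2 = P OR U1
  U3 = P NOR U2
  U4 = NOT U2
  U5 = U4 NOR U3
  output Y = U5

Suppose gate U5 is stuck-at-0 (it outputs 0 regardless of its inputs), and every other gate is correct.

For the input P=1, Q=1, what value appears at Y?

Propagate with U5 forced: U1=0, U2=1, U3=0, U4=0, U5=0 [stuck-at-0].
So Y = 0. (Without the fault it would be 1.)

0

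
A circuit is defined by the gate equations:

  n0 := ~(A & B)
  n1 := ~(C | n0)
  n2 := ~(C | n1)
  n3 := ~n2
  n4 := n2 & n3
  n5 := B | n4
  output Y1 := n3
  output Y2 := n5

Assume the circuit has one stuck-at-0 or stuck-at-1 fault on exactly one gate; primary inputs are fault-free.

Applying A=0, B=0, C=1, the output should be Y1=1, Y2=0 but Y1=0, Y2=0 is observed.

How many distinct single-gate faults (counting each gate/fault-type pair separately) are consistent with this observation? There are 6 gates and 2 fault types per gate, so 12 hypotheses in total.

2

Fault-free: n0=1, n1=0, n2=0, n3=1, n4=0, n5=0 → Y1=1, Y2=0. Observed Y1=0, Y2=0.
  n0 stuck-at-0: output Y1=1, Y2=0 ✗
  n0 stuck-at-1: output Y1=1, Y2=0 ✗
  n1 stuck-at-0: output Y1=1, Y2=0 ✗
  n1 stuck-at-1: output Y1=1, Y2=0 ✗
  n2 stuck-at-0: output Y1=1, Y2=0 ✗
  n2 stuck-at-1: output Y1=0, Y2=0 ✓
  n3 stuck-at-0: output Y1=0, Y2=0 ✓
  n3 stuck-at-1: output Y1=1, Y2=0 ✗
  n4 stuck-at-0: output Y1=1, Y2=0 ✗
  n4 stuck-at-1: output Y1=1, Y2=1 ✗
  n5 stuck-at-0: output Y1=1, Y2=0 ✗
  n5 stuck-at-1: output Y1=1, Y2=1 ✗
Consistent faults: {n2 stuck-at-1, n3 stuck-at-0} — 2 in all.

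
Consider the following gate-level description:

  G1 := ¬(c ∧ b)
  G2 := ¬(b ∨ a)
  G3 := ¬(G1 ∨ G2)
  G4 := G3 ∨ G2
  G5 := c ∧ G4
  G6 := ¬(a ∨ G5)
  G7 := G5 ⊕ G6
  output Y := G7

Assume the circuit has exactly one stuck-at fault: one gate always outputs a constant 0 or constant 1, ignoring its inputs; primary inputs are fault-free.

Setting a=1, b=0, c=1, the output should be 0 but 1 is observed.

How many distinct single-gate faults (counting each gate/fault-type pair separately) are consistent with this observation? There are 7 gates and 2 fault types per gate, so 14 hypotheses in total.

7

Fault-free: G1=1, G2=0, G3=0, G4=0, G5=0, G6=0, G7=0 → 0. Observed 1.
  G1 stuck-at-0: output 1 ✓
  G1 stuck-at-1: output 0 ✗
  G2 stuck-at-0: output 0 ✗
  G2 stuck-at-1: output 1 ✓
  G3 stuck-at-0: output 0 ✗
  G3 stuck-at-1: output 1 ✓
  G4 stuck-at-0: output 0 ✗
  G4 stuck-at-1: output 1 ✓
  G5 stuck-at-0: output 0 ✗
  G5 stuck-at-1: output 1 ✓
  G6 stuck-at-0: output 0 ✗
  G6 stuck-at-1: output 1 ✓
  G7 stuck-at-0: output 0 ✗
  G7 stuck-at-1: output 1 ✓
Consistent faults: {G1 stuck-at-0, G2 stuck-at-1, G3 stuck-at-1, G4 stuck-at-1, G5 stuck-at-1, G6 stuck-at-1, G7 stuck-at-1} — 7 in all.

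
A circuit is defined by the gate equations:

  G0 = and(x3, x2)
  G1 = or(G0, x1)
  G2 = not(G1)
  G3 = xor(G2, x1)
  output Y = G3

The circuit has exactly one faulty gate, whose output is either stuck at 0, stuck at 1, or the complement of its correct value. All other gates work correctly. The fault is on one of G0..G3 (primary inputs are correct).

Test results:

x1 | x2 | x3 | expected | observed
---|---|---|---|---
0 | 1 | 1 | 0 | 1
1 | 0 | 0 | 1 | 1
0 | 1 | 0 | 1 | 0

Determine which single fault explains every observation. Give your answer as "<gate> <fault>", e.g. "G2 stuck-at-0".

Fault-free values for test 1 (x1=0, x2=1, x3=1): G0=1, G1=1, G2=0, G3=0, giving Y=0. Observed 1.
Test 1: faults giving observed 1 are {G0 stuck-at-0, G0 inverted output, G1 stuck-at-0, G1 inverted output, G2 stuck-at-1, G2 inverted output, G3 stuck-at-1, G3 inverted output}.
Test 2 (x1=1, x2=0, x3=0): fault-free G0=0, G1=1, G2=0, G3=1 → 1; observed 1. Eliminates G1 stuck-at-0, G1 inverted output, G2 stuck-at-1, G2 inverted output, G3 inverted output.
Test 3 (x1=0, x2=1, x3=0): fault-free G0=0, G1=0, G2=1, G3=1 → 1; observed 0. Eliminates G0 stuck-at-0, G3 stuck-at-1.
Only G0 inverted output is consistent with every test.

G0 inverted output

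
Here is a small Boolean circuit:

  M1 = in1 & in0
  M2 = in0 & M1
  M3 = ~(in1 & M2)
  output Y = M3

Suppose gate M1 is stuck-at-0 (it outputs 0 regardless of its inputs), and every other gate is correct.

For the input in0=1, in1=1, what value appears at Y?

Propagate with M1 forced: M1=0 [stuck-at-0], M2=0, M3=1.
So Y = 1. (Without the fault it would be 0.)

1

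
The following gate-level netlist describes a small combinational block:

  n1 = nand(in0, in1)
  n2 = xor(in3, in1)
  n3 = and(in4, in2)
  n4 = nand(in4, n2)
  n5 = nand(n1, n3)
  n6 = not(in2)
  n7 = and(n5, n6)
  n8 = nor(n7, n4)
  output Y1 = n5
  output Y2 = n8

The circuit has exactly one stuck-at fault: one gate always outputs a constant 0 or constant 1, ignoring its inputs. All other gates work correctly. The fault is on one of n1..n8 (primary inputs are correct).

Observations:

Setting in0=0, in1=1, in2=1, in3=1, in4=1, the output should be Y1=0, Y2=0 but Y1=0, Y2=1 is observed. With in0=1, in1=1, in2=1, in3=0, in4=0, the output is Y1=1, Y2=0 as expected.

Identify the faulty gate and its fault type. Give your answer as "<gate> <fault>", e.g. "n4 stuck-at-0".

n2 stuck-at-1

Fault-free values for test 1 (in0=0, in1=1, in2=1, in3=1, in4=1): n1=1, n2=0, n3=1, n4=1, n5=0, n6=0, n7=0, n8=0, giving Y1=0, Y2=0. Observed Y1=0, Y2=1.
Test 1: faults giving observed Y1=0, Y2=1 are {n2 stuck-at-1, n4 stuck-at-0, n8 stuck-at-1}.
Test 2 (in0=1, in1=1, in2=1, in3=0, in4=0): fault-free n1=0, n2=1, n3=0, n4=1, n5=1, n6=0, n7=0, n8=0 → Y1=1, Y2=0; observed Y1=1, Y2=0. Eliminates n4 stuck-at-0, n8 stuck-at-1.
Only n2 stuck-at-1 is consistent with every test.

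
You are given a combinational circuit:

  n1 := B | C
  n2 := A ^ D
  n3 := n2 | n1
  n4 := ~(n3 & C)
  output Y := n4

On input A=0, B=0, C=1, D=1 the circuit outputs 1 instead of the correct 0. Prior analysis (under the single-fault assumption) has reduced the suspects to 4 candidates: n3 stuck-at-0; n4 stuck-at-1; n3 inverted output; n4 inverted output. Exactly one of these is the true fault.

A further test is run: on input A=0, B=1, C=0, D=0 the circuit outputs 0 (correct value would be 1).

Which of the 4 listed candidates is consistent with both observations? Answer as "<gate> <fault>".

Evaluate each candidate on input A=0, B=1, C=0, D=0:
  n3 stuck-at-0: n1=1, n2=0, n3=0 [stuck-at-0], n4=1 → 1 — eliminated
  n4 stuck-at-1: n1=1, n2=0, n3=1, n4=1 [stuck-at-1] → 1 — eliminated
  n3 inverted output: n1=1, n2=0, n3=0 [inverted output], n4=1 → 1 — eliminated
  n4 inverted output: n1=1, n2=0, n3=1, n4=0 [inverted output] → 0 — matches
Only n4 inverted output reproduces the observed 0.

n4 inverted output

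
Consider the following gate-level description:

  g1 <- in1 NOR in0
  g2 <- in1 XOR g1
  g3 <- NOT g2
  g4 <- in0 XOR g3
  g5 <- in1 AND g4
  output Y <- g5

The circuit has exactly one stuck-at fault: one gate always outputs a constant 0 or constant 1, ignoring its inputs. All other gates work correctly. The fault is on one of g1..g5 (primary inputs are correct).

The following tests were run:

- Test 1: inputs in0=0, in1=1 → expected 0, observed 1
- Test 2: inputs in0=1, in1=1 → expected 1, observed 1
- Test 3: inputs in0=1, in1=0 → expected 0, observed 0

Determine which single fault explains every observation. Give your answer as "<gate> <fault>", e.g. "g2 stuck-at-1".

Fault-free values for test 1 (in0=0, in1=1): g1=0, g2=1, g3=0, g4=0, g5=0, giving Y=0. Observed 1.
Test 1: faults giving observed 1 are {g1 stuck-at-1, g2 stuck-at-0, g3 stuck-at-1, g4 stuck-at-1, g5 stuck-at-1}.
Test 2 (in0=1, in1=1): fault-free g1=0, g2=1, g3=0, g4=1, g5=1 → 1; observed 1. Eliminates g1 stuck-at-1, g2 stuck-at-0, g3 stuck-at-1.
Test 3 (in0=1, in1=0): fault-free g1=0, g2=0, g3=1, g4=0, g5=0 → 0; observed 0. Eliminates g5 stuck-at-1.
Only g4 stuck-at-1 is consistent with every test.

g4 stuck-at-1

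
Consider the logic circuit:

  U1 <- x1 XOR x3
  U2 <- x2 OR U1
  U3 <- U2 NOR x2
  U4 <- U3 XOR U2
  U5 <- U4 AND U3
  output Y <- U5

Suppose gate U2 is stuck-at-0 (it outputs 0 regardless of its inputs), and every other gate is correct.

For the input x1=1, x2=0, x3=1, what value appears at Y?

1

Propagate with U2 forced: U1=0, U2=0 [stuck-at-0], U3=1, U4=1, U5=1.
So Y = 1. (Same as the fault-free value — the fault is masked on this input.)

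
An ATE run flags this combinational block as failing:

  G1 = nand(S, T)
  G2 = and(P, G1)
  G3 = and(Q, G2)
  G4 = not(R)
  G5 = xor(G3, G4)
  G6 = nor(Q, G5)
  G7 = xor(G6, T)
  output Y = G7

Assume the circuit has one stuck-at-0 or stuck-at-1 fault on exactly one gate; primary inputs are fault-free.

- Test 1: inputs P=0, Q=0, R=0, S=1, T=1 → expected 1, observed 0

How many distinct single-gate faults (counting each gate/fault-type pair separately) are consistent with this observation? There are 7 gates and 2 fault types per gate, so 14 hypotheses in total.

5

Fault-free: G1=0, G2=0, G3=0, G4=1, G5=1, G6=0, G7=1 → 1. Observed 0.
  G1 stuck-at-0: output 1 ✗
  G1 stuck-at-1: output 1 ✗
  G2 stuck-at-0: output 1 ✗
  G2 stuck-at-1: output 1 ✗
  G3 stuck-at-0: output 1 ✗
  G3 stuck-at-1: output 0 ✓
  G4 stuck-at-0: output 0 ✓
  G4 stuck-at-1: output 1 ✗
  G5 stuck-at-0: output 0 ✓
  G5 stuck-at-1: output 1 ✗
  G6 stuck-at-0: output 1 ✗
  G6 stuck-at-1: output 0 ✓
  G7 stuck-at-0: output 0 ✓
  G7 stuck-at-1: output 1 ✗
Consistent faults: {G3 stuck-at-1, G4 stuck-at-0, G5 stuck-at-0, G6 stuck-at-1, G7 stuck-at-0} — 5 in all.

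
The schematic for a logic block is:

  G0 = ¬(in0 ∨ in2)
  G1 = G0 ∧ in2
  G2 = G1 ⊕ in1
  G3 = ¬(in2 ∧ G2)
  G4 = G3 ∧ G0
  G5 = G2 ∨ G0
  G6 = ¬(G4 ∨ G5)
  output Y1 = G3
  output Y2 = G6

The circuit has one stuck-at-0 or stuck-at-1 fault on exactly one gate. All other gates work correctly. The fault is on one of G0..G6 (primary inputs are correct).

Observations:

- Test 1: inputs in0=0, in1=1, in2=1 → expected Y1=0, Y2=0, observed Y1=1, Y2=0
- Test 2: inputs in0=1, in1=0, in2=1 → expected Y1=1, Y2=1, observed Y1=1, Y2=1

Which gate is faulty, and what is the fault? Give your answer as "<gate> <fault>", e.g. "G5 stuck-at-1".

G3 stuck-at-1

Fault-free values for test 1 (in0=0, in1=1, in2=1): G0=0, G1=0, G2=1, G3=0, G4=0, G5=1, G6=0, giving Y1=0, Y2=0. Observed Y1=1, Y2=0.
Test 1: faults giving observed Y1=1, Y2=0 are {G0 stuck-at-1, G3 stuck-at-1}.
Test 2 (in0=1, in1=0, in2=1): fault-free G0=0, G1=0, G2=0, G3=1, G4=0, G5=0, G6=1 → Y1=1, Y2=1; observed Y1=1, Y2=1. Eliminates G0 stuck-at-1.
Only G3 stuck-at-1 is consistent with every test.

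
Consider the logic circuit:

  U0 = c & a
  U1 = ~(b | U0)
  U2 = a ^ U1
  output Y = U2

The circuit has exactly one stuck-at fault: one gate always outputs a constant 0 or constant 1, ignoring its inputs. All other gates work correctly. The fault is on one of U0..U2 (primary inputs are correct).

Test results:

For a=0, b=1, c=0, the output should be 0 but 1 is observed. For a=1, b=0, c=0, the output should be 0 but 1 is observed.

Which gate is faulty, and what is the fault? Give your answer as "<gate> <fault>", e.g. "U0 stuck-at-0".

Fault-free values for test 1 (a=0, b=1, c=0): U0=0, U1=0, U2=0, giving Y=0. Observed 1.
Test 1: faults giving observed 1 are {U1 stuck-at-1, U2 stuck-at-1}.
Test 2 (a=1, b=0, c=0): fault-free U0=0, U1=1, U2=0 → 0; observed 1. Eliminates U1 stuck-at-1.
Only U2 stuck-at-1 is consistent with every test.

U2 stuck-at-1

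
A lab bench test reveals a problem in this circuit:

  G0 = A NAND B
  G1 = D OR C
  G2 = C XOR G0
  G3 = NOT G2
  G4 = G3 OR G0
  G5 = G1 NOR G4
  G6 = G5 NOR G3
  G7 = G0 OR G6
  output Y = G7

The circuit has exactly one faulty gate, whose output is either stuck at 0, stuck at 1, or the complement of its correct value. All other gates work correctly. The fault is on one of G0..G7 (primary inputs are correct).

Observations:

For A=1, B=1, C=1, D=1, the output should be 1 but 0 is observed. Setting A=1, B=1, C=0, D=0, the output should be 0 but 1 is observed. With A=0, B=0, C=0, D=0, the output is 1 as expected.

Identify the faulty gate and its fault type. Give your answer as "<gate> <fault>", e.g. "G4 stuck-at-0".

G6 inverted output

Fault-free values for test 1 (A=1, B=1, C=1, D=1): G0=0, G1=1, G2=1, G3=0, G4=0, G5=0, G6=1, G7=1, giving Y=1. Observed 0.
Test 1: faults giving observed 0 are {G1 stuck-at-0, G1 inverted output, G2 stuck-at-0, G2 inverted output, G3 stuck-at-1, G3 inverted output, G5 stuck-at-1, G5 inverted output, G6 stuck-at-0, G6 inverted output, G7 stuck-at-0, G7 inverted output}.
Test 2 (A=1, B=1, C=0, D=0): fault-free G0=0, G1=0, G2=0, G3=1, G4=1, G5=0, G6=0, G7=0 → 0; observed 1. Eliminates G1 stuck-at-0, G1 inverted output, G2 stuck-at-0, G2 inverted output, G3 stuck-at-1, G3 inverted output, G5 stuck-at-1, G5 inverted output, G6 stuck-at-0, G7 stuck-at-0.
Test 3 (A=0, B=0, C=0, D=0): fault-free G0=1, G1=0, G2=1, G3=0, G4=1, G5=0, G6=1, G7=1 → 1; observed 1. Eliminates G7 inverted output.
Only G6 inverted output is consistent with every test.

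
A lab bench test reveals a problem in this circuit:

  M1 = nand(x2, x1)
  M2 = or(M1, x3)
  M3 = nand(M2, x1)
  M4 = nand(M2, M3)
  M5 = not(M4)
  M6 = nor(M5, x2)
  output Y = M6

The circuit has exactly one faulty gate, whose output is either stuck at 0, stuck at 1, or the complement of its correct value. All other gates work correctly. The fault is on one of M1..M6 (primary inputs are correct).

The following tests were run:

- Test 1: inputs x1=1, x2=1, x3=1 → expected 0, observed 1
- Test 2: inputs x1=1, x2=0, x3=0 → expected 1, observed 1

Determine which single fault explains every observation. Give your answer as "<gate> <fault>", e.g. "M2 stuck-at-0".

M6 stuck-at-1

Fault-free values for test 1 (x1=1, x2=1, x3=1): M1=0, M2=1, M3=0, M4=1, M5=0, M6=0, giving Y=0. Observed 1.
Test 1: faults giving observed 1 are {M6 stuck-at-1, M6 inverted output}.
Test 2 (x1=1, x2=0, x3=0): fault-free M1=1, M2=1, M3=0, M4=1, M5=0, M6=1 → 1; observed 1. Eliminates M6 inverted output.
Only M6 stuck-at-1 is consistent with every test.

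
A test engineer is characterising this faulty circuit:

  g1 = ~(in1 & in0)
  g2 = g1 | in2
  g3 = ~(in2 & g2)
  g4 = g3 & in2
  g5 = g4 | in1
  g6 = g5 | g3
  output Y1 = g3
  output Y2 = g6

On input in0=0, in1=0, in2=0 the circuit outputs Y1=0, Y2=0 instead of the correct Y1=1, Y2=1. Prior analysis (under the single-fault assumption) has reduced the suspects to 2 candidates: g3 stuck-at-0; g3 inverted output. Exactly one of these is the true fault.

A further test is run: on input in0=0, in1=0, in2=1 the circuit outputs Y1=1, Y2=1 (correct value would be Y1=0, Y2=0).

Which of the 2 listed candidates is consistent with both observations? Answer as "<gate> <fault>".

g3 inverted output

Evaluate each candidate on input in0=0, in1=0, in2=1:
  g3 stuck-at-0: g1=1, g2=1, g3=0 [stuck-at-0], g4=0, g5=0, g6=0 → Y1=0, Y2=0 — eliminated
  g3 inverted output: g1=1, g2=1, g3=1 [inverted output], g4=1, g5=1, g6=1 → Y1=1, Y2=1 — matches
Only g3 inverted output reproduces the observed Y1=1, Y2=1.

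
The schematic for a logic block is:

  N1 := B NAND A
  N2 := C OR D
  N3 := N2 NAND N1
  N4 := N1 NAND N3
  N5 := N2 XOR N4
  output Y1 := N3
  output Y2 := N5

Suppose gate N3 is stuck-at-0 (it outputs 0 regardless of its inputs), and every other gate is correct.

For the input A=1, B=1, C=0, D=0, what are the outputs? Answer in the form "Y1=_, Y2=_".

Propagate with N3 forced: N1=0, N2=0, N3=0 [stuck-at-0], N4=1, N5=1.
So the outputs are Y1=0, Y2=1. (Without the fault they would be Y1=1, Y2=1.)

Y1=0, Y2=1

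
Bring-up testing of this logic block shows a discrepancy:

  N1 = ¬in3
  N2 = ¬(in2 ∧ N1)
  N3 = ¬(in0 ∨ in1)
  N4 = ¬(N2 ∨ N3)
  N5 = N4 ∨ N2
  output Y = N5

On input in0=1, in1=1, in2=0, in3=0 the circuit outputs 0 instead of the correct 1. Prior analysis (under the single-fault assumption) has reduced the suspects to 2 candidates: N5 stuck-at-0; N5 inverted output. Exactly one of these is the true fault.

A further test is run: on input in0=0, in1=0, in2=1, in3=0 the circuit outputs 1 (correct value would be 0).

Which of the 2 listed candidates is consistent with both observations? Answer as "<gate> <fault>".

Evaluate each candidate on input in0=0, in1=0, in2=1, in3=0:
  N5 stuck-at-0: N1=1, N2=0, N3=1, N4=0, N5=0 [stuck-at-0] → 0 — eliminated
  N5 inverted output: N1=1, N2=0, N3=1, N4=0, N5=1 [inverted output] → 1 — matches
Only N5 inverted output reproduces the observed 1.

N5 inverted output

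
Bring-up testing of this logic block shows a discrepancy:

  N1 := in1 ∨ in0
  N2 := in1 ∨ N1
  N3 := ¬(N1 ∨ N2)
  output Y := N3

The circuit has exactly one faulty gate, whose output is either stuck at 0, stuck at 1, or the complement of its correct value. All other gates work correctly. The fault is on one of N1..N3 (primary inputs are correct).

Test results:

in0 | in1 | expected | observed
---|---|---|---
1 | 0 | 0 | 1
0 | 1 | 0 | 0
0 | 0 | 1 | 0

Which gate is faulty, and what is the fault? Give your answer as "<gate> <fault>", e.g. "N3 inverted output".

Fault-free values for test 1 (in0=1, in1=0): N1=1, N2=1, N3=0, giving Y=0. Observed 1.
Test 1: faults giving observed 1 are {N1 stuck-at-0, N1 inverted output, N3 stuck-at-1, N3 inverted output}.
Test 2 (in0=0, in1=1): fault-free N1=1, N2=1, N3=0 → 0; observed 0. Eliminates N3 stuck-at-1, N3 inverted output.
Test 3 (in0=0, in1=0): fault-free N1=0, N2=0, N3=1 → 1; observed 0. Eliminates N1 stuck-at-0.
Only N1 inverted output is consistent with every test.

N1 inverted output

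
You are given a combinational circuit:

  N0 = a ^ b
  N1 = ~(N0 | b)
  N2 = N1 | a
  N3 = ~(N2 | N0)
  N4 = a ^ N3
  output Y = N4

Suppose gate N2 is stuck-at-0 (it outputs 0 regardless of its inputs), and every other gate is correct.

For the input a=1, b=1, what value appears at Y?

Propagate with N2 forced: N0=0, N1=0, N2=0 [stuck-at-0], N3=1, N4=0.
So Y = 0. (Without the fault it would be 1.)

0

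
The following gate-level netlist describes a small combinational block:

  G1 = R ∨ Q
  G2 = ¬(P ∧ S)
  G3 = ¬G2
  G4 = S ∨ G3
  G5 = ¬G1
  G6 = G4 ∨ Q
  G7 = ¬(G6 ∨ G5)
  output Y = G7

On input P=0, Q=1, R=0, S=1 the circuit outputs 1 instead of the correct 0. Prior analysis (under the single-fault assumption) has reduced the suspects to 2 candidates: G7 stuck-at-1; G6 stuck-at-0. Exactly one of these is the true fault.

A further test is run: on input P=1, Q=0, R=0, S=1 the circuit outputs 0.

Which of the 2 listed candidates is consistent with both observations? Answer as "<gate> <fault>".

Evaluate each candidate on input P=1, Q=0, R=0, S=1:
  G7 stuck-at-1: G1=0, G2=0, G3=1, G4=1, G5=1, G6=1, G7=1 [stuck-at-1] → 1 — eliminated
  G6 stuck-at-0: G1=0, G2=0, G3=1, G4=1, G5=1, G6=0 [stuck-at-0], G7=0 → 0 — matches
Only G6 stuck-at-0 reproduces the observed 0.

G6 stuck-at-0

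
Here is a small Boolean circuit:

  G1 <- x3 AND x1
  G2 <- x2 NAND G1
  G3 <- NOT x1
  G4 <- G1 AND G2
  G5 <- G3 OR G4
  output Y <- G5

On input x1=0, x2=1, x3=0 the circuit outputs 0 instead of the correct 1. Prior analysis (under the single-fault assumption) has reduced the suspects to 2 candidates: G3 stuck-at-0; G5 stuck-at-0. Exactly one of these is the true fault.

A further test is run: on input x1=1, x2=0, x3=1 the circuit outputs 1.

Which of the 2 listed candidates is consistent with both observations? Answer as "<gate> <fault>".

Evaluate each candidate on input x1=1, x2=0, x3=1:
  G3 stuck-at-0: G1=1, G2=1, G3=0 [stuck-at-0], G4=1, G5=1 → 1 — matches
  G5 stuck-at-0: G1=1, G2=1, G3=0, G4=1, G5=0 [stuck-at-0] → 0 — eliminated
Only G3 stuck-at-0 reproduces the observed 1.

G3 stuck-at-0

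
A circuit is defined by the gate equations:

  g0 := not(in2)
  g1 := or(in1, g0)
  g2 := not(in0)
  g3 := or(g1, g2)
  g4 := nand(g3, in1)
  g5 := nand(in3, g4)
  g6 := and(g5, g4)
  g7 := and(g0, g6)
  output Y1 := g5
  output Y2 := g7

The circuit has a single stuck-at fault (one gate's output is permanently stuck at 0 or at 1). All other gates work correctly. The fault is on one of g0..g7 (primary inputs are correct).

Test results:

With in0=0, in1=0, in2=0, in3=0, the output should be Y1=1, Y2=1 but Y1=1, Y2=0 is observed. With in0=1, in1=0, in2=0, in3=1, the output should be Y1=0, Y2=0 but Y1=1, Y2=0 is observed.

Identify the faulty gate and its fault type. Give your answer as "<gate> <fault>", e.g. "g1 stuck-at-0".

Fault-free values for test 1 (in0=0, in1=0, in2=0, in3=0): g0=1, g1=1, g2=1, g3=1, g4=1, g5=1, g6=1, g7=1, giving Y1=1, Y2=1. Observed Y1=1, Y2=0.
Test 1: faults giving observed Y1=1, Y2=0 are {g0 stuck-at-0, g4 stuck-at-0, g6 stuck-at-0, g7 stuck-at-0}.
Test 2 (in0=1, in1=0, in2=0, in3=1): fault-free g0=1, g1=1, g2=0, g3=1, g4=1, g5=0, g6=0, g7=0 → Y1=0, Y2=0; observed Y1=1, Y2=0. Eliminates g0 stuck-at-0, g6 stuck-at-0, g7 stuck-at-0.
Only g4 stuck-at-0 is consistent with every test.

g4 stuck-at-0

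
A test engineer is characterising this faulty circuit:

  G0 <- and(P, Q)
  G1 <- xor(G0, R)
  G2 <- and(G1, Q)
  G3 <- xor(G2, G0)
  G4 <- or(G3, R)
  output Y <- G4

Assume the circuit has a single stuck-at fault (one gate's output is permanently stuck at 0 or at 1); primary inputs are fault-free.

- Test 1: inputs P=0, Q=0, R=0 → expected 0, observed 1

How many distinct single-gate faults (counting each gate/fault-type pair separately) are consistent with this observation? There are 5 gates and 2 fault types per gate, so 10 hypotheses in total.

4

Fault-free: G0=0, G1=0, G2=0, G3=0, G4=0 → 0. Observed 1.
  G0 stuck-at-0: output 0 ✗
  G0 stuck-at-1: output 1 ✓
  G1 stuck-at-0: output 0 ✗
  G1 stuck-at-1: output 0 ✗
  G2 stuck-at-0: output 0 ✗
  G2 stuck-at-1: output 1 ✓
  G3 stuck-at-0: output 0 ✗
  G3 stuck-at-1: output 1 ✓
  G4 stuck-at-0: output 0 ✗
  G4 stuck-at-1: output 1 ✓
Consistent faults: {G0 stuck-at-1, G2 stuck-at-1, G3 stuck-at-1, G4 stuck-at-1} — 4 in all.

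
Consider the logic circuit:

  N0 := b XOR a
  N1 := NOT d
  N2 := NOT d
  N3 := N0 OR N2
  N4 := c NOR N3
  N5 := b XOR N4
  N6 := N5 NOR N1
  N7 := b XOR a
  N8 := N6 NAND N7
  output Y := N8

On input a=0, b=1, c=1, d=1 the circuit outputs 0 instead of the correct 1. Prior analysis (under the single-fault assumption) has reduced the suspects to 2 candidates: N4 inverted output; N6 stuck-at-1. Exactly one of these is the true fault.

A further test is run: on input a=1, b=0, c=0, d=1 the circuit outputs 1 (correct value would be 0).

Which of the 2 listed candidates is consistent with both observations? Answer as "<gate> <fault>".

Evaluate each candidate on input a=1, b=0, c=0, d=1:
  N4 inverted output: N0=1, N1=0, N2=0, N3=1, N4=1 [inverted output], N5=1, N6=0, N7=1, N8=1 → 1 — matches
  N6 stuck-at-1: N0=1, N1=0, N2=0, N3=1, N4=0, N5=0, N6=1 [stuck-at-1], N7=1, N8=0 → 0 — eliminated
Only N4 inverted output reproduces the observed 1.

N4 inverted output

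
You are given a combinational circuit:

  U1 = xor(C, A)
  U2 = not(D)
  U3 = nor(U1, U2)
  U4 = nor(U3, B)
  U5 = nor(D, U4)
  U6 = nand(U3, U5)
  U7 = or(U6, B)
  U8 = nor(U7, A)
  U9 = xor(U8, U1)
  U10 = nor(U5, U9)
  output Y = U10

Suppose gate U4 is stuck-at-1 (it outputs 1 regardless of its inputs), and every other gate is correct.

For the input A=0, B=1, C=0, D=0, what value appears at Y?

Propagate with U4 forced: U1=0, U2=1, U3=0, U4=1 [stuck-at-1], U5=0, U6=1, U7=1, U8=0, U9=0, U10=1.
So Y = 1. (Without the fault it would be 0.)

1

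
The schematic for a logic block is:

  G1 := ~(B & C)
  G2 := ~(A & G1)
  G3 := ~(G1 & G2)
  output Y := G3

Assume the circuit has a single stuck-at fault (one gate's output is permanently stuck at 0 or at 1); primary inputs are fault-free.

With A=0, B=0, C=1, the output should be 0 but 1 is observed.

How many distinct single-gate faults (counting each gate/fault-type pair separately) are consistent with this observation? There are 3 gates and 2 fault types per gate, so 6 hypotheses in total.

Fault-free: G1=1, G2=1, G3=0 → 0. Observed 1.
  G1 stuck-at-0: output 1 ✓
  G1 stuck-at-1: output 0 ✗
  G2 stuck-at-0: output 1 ✓
  G2 stuck-at-1: output 0 ✗
  G3 stuck-at-0: output 0 ✗
  G3 stuck-at-1: output 1 ✓
Consistent faults: {G1 stuck-at-0, G2 stuck-at-0, G3 stuck-at-1} — 3 in all.

3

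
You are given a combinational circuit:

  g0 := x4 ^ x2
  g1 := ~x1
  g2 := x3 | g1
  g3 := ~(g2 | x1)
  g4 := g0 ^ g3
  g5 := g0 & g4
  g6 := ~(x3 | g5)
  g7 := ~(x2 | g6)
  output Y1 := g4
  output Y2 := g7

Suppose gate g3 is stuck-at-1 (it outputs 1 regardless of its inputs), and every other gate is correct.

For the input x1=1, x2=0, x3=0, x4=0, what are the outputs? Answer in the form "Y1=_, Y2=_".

Y1=1, Y2=0

Propagate with g3 forced: g0=0, g1=0, g2=0, g3=1 [stuck-at-1], g4=1, g5=0, g6=1, g7=0.
So the outputs are Y1=1, Y2=0. (Without the fault they would be Y1=0, Y2=0.)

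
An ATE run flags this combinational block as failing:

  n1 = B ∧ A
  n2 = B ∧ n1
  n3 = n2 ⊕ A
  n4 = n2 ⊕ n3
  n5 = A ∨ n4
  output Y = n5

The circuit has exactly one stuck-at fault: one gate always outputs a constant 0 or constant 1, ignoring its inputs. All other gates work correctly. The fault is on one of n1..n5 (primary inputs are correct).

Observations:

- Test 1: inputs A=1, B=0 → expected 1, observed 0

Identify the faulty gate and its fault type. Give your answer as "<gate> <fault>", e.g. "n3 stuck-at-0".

Fault-free values for test 1 (A=1, B=0): n1=0, n2=0, n3=1, n4=1, n5=1, giving Y=1. Observed 0.
Test 1: faults giving observed 0 are {n5 stuck-at-0}.
Only n5 stuck-at-0 is consistent with every test.

n5 stuck-at-0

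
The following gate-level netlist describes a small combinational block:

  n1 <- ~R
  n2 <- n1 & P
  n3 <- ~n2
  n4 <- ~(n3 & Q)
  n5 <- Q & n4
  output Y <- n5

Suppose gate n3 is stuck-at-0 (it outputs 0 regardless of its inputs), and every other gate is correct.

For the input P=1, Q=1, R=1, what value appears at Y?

Propagate with n3 forced: n1=0, n2=0, n3=0 [stuck-at-0], n4=1, n5=1.
So Y = 1. (Without the fault it would be 0.)

1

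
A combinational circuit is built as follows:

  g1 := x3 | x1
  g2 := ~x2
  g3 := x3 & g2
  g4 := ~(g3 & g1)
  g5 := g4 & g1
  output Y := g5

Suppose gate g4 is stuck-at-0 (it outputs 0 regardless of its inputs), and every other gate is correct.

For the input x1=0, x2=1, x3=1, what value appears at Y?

Propagate with g4 forced: g1=1, g2=0, g3=0, g4=0 [stuck-at-0], g5=0.
So Y = 0. (Without the fault it would be 1.)

0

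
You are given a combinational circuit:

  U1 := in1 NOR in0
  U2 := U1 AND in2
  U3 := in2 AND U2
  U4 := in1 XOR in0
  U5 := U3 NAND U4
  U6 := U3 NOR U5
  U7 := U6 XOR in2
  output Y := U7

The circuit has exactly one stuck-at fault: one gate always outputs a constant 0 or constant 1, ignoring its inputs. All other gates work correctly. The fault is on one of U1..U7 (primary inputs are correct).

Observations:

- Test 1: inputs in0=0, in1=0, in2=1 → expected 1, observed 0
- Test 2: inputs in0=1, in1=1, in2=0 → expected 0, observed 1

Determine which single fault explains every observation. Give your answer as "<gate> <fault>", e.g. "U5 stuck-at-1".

U6 stuck-at-1

Fault-free values for test 1 (in0=0, in1=0, in2=1): U1=1, U2=1, U3=1, U4=0, U5=1, U6=0, U7=1, giving Y=1. Observed 0.
Test 1: faults giving observed 0 are {U6 stuck-at-1, U7 stuck-at-0}.
Test 2 (in0=1, in1=1, in2=0): fault-free U1=0, U2=0, U3=0, U4=0, U5=1, U6=0, U7=0 → 0; observed 1. Eliminates U7 stuck-at-0.
Only U6 stuck-at-1 is consistent with every test.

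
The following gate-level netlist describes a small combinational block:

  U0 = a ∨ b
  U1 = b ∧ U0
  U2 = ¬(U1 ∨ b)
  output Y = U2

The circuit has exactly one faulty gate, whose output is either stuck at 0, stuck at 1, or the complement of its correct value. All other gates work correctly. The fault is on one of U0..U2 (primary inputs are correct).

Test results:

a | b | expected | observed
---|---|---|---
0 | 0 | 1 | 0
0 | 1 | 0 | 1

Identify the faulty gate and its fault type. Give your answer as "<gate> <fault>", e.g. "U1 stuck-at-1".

Fault-free values for test 1 (a=0, b=0): U0=0, U1=0, U2=1, giving Y=1. Observed 0.
Test 1: faults giving observed 0 are {U1 stuck-at-1, U1 inverted output, U2 stuck-at-0, U2 inverted output}.
Test 2 (a=0, b=1): fault-free U0=1, U1=1, U2=0 → 0; observed 1. Eliminates U1 stuck-at-1, U1 inverted output, U2 stuck-at-0.
Only U2 inverted output is consistent with every test.

U2 inverted output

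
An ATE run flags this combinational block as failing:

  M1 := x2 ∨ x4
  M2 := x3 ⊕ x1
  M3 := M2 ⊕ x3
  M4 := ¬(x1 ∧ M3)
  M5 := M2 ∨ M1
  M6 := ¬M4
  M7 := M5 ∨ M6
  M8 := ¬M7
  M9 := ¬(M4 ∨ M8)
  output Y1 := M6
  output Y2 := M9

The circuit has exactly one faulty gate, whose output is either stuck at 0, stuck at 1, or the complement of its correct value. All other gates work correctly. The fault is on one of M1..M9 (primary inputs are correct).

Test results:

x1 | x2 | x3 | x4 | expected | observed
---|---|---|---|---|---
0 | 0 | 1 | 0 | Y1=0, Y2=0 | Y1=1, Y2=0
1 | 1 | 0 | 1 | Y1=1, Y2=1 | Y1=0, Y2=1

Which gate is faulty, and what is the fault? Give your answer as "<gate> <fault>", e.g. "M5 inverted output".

Fault-free values for test 1 (x1=0, x2=0, x3=1, x4=0): M1=0, M2=1, M3=0, M4=1, M5=1, M6=0, M7=1, M8=0, M9=0, giving Y1=0, Y2=0. Observed Y1=1, Y2=0.
Test 1: faults giving observed Y1=1, Y2=0 are {M6 stuck-at-1, M6 inverted output}.
Test 2 (x1=1, x2=1, x3=0, x4=1): fault-free M1=1, M2=1, M3=1, M4=0, M5=1, M6=1, M7=1, M8=0, M9=1 → Y1=1, Y2=1; observed Y1=0, Y2=1. Eliminates M6 stuck-at-1.
Only M6 inverted output is consistent with every test.

M6 inverted output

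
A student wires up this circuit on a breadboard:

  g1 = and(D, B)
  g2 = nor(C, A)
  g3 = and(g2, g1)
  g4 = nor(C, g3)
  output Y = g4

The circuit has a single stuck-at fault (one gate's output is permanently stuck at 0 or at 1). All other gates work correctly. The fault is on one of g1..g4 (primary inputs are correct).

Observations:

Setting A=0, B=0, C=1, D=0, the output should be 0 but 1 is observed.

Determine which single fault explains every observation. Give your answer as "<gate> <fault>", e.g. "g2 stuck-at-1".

g4 stuck-at-1

Fault-free values for test 1 (A=0, B=0, C=1, D=0): g1=0, g2=0, g3=0, g4=0, giving Y=0. Observed 1.
Test 1: faults giving observed 1 are {g4 stuck-at-1}.
Only g4 stuck-at-1 is consistent with every test.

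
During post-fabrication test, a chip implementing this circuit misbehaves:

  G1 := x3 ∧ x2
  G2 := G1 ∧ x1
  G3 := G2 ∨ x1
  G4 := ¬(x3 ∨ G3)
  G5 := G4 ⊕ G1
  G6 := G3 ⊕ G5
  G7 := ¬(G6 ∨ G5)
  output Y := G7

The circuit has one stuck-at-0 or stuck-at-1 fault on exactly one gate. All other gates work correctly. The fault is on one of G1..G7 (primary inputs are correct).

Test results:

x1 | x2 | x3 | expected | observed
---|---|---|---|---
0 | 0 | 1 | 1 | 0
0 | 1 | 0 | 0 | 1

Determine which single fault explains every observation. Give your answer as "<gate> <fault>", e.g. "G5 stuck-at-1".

Fault-free values for test 1 (x1=0, x2=0, x3=1): G1=0, G2=0, G3=0, G4=0, G5=0, G6=0, G7=1, giving Y=1. Observed 0.
Test 1: faults giving observed 0 are {G1 stuck-at-1, G2 stuck-at-1, G3 stuck-at-1, G4 stuck-at-1, G5 stuck-at-1, G6 stuck-at-1, G7 stuck-at-0}.
Test 2 (x1=0, x2=1, x3=0): fault-free G1=0, G2=0, G3=0, G4=1, G5=1, G6=1, G7=0 → 0; observed 1. Eliminates G2 stuck-at-1, G3 stuck-at-1, G4 stuck-at-1, G5 stuck-at-1, G6 stuck-at-1, G7 stuck-at-0.
Only G1 stuck-at-1 is consistent with every test.

G1 stuck-at-1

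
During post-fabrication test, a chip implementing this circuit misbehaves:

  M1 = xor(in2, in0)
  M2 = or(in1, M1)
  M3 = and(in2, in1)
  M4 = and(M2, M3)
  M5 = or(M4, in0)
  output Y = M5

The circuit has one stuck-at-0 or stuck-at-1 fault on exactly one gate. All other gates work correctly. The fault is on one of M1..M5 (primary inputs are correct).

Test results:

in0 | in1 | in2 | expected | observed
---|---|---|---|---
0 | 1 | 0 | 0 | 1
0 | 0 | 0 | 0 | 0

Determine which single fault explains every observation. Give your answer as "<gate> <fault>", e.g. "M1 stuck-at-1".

M3 stuck-at-1

Fault-free values for test 1 (in0=0, in1=1, in2=0): M1=0, M2=1, M3=0, M4=0, M5=0, giving Y=0. Observed 1.
Test 1: faults giving observed 1 are {M3 stuck-at-1, M4 stuck-at-1, M5 stuck-at-1}.
Test 2 (in0=0, in1=0, in2=0): fault-free M1=0, M2=0, M3=0, M4=0, M5=0 → 0; observed 0. Eliminates M4 stuck-at-1, M5 stuck-at-1.
Only M3 stuck-at-1 is consistent with every test.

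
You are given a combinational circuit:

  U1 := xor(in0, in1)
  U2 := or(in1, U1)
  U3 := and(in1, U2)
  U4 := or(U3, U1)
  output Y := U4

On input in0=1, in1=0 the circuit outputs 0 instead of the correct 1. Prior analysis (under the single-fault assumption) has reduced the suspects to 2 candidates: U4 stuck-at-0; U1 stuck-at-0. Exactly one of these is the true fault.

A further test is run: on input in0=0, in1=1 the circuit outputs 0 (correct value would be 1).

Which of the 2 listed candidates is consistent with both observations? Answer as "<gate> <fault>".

Evaluate each candidate on input in0=0, in1=1:
  U4 stuck-at-0: U1=1, U2=1, U3=1, U4=0 [stuck-at-0] → 0 — matches
  U1 stuck-at-0: U1=0 [stuck-at-0], U2=1, U3=1, U4=1 → 1 — eliminated
Only U4 stuck-at-0 reproduces the observed 0.

U4 stuck-at-0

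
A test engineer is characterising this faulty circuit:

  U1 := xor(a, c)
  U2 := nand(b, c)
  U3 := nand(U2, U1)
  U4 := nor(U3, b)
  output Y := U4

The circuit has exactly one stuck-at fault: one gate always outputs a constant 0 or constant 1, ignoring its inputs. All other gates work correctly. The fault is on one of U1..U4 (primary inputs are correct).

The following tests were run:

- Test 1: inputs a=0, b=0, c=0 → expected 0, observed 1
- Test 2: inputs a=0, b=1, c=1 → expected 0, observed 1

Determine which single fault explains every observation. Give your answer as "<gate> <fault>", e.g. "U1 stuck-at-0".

U4 stuck-at-1

Fault-free values for test 1 (a=0, b=0, c=0): U1=0, U2=1, U3=1, U4=0, giving Y=0. Observed 1.
Test 1: faults giving observed 1 are {U1 stuck-at-1, U3 stuck-at-0, U4 stuck-at-1}.
Test 2 (a=0, b=1, c=1): fault-free U1=1, U2=0, U3=1, U4=0 → 0; observed 1. Eliminates U1 stuck-at-1, U3 stuck-at-0.
Only U4 stuck-at-1 is consistent with every test.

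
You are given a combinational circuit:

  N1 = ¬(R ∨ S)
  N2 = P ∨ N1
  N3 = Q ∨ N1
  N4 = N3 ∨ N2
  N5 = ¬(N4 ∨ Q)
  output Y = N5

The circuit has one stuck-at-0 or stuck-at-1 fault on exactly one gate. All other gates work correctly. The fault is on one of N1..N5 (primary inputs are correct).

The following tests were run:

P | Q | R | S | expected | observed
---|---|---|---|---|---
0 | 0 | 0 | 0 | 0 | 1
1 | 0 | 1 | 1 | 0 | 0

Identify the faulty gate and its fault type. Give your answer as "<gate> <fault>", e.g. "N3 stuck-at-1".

N1 stuck-at-0

Fault-free values for test 1 (P=0, Q=0, R=0, S=0): N1=1, N2=1, N3=1, N4=1, N5=0, giving Y=0. Observed 1.
Test 1: faults giving observed 1 are {N1 stuck-at-0, N4 stuck-at-0, N5 stuck-at-1}.
Test 2 (P=1, Q=0, R=1, S=1): fault-free N1=0, N2=1, N3=0, N4=1, N5=0 → 0; observed 0. Eliminates N4 stuck-at-0, N5 stuck-at-1.
Only N1 stuck-at-0 is consistent with every test.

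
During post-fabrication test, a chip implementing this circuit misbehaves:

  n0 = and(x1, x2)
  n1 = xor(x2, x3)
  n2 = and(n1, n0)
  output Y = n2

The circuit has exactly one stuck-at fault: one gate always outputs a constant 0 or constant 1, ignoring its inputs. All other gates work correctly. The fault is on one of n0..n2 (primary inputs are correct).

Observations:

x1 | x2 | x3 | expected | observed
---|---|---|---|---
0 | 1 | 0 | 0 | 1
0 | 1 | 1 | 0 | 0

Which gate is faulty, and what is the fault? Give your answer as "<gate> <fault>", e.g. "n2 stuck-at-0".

Fault-free values for test 1 (x1=0, x2=1, x3=0): n0=0, n1=1, n2=0, giving Y=0. Observed 1.
Test 1: faults giving observed 1 are {n0 stuck-at-1, n2 stuck-at-1}.
Test 2 (x1=0, x2=1, x3=1): fault-free n0=0, n1=0, n2=0 → 0; observed 0. Eliminates n2 stuck-at-1.
Only n0 stuck-at-1 is consistent with every test.

n0 stuck-at-1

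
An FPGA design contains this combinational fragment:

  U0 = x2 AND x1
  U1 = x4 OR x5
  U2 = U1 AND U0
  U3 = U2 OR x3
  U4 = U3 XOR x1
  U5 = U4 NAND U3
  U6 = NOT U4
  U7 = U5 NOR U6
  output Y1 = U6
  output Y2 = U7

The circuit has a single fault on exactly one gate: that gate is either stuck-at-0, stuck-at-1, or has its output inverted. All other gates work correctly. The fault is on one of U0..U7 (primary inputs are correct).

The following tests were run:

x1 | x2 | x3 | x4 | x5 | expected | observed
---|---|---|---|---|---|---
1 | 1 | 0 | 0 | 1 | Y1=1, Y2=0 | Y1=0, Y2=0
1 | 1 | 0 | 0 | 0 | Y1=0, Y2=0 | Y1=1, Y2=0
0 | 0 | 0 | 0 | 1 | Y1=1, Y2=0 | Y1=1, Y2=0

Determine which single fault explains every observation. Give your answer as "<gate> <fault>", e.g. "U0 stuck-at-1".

Fault-free values for test 1 (x1=1, x2=1, x3=0, x4=0, x5=1): U0=1, U1=1, U2=1, U3=1, U4=0, U5=1, U6=1, U7=0, giving Y1=1, Y2=0. Observed Y1=0, Y2=0.
Test 1: faults giving observed Y1=0, Y2=0 are {U0 stuck-at-0, U0 inverted output, U1 stuck-at-0, U1 inverted output, U2 stuck-at-0, U2 inverted output, U3 stuck-at-0, U3 inverted output, U6 stuck-at-0, U6 inverted output}.
Test 2 (x1=1, x2=1, x3=0, x4=0, x5=0): fault-free U0=1, U1=0, U2=0, U3=0, U4=1, U5=1, U6=0, U7=0 → Y1=0, Y2=0; observed Y1=1, Y2=0. Eliminates U0 stuck-at-0, U0 inverted output, U1 stuck-at-0, U2 stuck-at-0, U3 stuck-at-0, U6 stuck-at-0.
Test 3 (x1=0, x2=0, x3=0, x4=0, x5=1): fault-free U0=0, U1=1, U2=0, U3=0, U4=0, U5=1, U6=1, U7=0 → Y1=1, Y2=0; observed Y1=1, Y2=0. Eliminates U2 inverted output, U3 inverted output, U6 inverted output.
Only U1 inverted output is consistent with every test.

U1 inverted output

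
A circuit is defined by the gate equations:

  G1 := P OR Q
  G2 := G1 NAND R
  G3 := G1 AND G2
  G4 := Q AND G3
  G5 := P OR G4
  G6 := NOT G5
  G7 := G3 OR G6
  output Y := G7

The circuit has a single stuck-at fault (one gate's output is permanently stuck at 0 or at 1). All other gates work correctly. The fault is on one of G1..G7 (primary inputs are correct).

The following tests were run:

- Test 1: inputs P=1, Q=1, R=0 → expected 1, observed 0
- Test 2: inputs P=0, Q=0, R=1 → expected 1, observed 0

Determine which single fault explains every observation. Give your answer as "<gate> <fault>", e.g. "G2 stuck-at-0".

Fault-free values for test 1 (P=1, Q=1, R=0): G1=1, G2=1, G3=1, G4=1, G5=1, G6=0, G7=1, giving Y=1. Observed 0.
Test 1: faults giving observed 0 are {G1 stuck-at-0, G2 stuck-at-0, G3 stuck-at-0, G7 stuck-at-0}.
Test 2 (P=0, Q=0, R=1): fault-free G1=0, G2=1, G3=0, G4=0, G5=0, G6=1, G7=1 → 1; observed 0. Eliminates G1 stuck-at-0, G2 stuck-at-0, G3 stuck-at-0.
Only G7 stuck-at-0 is consistent with every test.

G7 stuck-at-0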